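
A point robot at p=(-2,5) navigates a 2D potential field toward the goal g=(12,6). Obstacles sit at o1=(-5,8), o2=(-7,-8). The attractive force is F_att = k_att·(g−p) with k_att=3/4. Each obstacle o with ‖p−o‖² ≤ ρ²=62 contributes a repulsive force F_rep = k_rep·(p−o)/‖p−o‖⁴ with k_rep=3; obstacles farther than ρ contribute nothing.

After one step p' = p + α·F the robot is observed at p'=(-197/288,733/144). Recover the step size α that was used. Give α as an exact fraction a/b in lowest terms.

α = 1/8

F_att = 3/4·(g−p) = 3/4·(14,1) = (10.5000,0.7500)
o1: d²=18 ≤ ρ²=62; F_rep = 3·(3,-3)/18² = (0.0278,-0.0278)
o2: d²=194 > ρ²=62 → inactive
F = F_att + ΣF_rep = (10.5278,0.7222)
Δp = p'−p = (1.3160,0.0903); α = Δx/Fx = (379/288) / (379/36) = 1/8
check: Δy/Fy = (13/144) / (13/18) = 1/8 ✓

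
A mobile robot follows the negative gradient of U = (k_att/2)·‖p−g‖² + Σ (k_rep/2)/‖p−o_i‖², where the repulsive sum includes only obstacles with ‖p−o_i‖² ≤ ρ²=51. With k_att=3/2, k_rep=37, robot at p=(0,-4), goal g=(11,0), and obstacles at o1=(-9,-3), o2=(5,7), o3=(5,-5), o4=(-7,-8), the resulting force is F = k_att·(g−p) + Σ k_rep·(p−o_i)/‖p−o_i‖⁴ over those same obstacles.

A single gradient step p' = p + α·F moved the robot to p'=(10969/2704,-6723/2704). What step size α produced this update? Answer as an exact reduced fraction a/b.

α = 1/4

F_att = 3/2·(g−p) = 3/2·(11,4) = (16.5000,6.0000)
o1: d²=82 > ρ²=51 → inactive
o2: d²=146 > ρ²=51 → inactive
o3: d²=26 ≤ ρ²=51; F_rep = 37·(-5,1)/26² = (-0.2737,0.0547)
o4: d²=65 > ρ²=51 → inactive
F = F_att + ΣF_rep = (16.2263,6.0547)
Δp = p'−p = (4.0566,1.5137); α = Δx/Fx = (10969/2704) / (10969/676) = 1/4
check: Δy/Fy = (4093/2704) / (4093/676) = 1/4 ✓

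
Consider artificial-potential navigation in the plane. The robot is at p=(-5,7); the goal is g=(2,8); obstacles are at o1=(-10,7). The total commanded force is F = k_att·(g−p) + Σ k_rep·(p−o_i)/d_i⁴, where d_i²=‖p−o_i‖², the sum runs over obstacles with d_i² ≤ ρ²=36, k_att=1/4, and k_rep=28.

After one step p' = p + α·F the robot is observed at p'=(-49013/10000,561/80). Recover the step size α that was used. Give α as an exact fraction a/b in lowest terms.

α = 1/20

F_att = 1/4·(g−p) = 1/4·(7,1) = (1.7500,0.2500)
o1: d²=25 ≤ ρ²=36; F_rep = 28·(5,0)/25² = (0.2240,0.0000)
F = F_att + ΣF_rep = (1.9740,0.2500)
Δp = p'−p = (0.0987,0.0125); α = Δx/Fx = (987/10000) / (987/500) = 1/20
check: Δy/Fy = (1/80) / (1/4) = 1/20 ✓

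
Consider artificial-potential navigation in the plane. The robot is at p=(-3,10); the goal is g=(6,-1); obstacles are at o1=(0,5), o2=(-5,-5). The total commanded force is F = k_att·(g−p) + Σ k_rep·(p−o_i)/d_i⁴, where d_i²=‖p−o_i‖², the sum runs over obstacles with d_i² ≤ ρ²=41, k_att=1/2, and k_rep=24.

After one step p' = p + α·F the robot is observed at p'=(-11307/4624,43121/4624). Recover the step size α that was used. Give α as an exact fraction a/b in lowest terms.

α = 1/8

F_att = 1/2·(g−p) = 1/2·(9,-11) = (4.5000,-5.5000)
o1: d²=34 ≤ ρ²=41; F_rep = 24·(-3,5)/34² = (-0.0623,0.1038)
o2: d²=229 > ρ²=41 → inactive
F = F_att + ΣF_rep = (4.4377,-5.3962)
Δp = p'−p = (0.5547,-0.6745); α = Δx/Fx = (2565/4624) / (2565/578) = 1/8
check: Δy/Fy = (-3119/4624) / (-3119/578) = 1/8 ✓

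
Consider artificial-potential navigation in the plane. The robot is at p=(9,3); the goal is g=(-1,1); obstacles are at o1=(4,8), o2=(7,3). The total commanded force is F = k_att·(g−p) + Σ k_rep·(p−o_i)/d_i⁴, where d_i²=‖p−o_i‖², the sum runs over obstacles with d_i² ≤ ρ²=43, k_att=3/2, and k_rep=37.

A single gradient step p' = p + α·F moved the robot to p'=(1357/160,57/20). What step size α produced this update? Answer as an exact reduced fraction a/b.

α = 1/20

F_att = 3/2·(g−p) = 3/2·(-10,-2) = (-15.0000,-3.0000)
o1: d²=50 > ρ²=43 → inactive
o2: d²=4 ≤ ρ²=43; F_rep = 37·(2,0)/4² = (4.6250,0.0000)
F = F_att + ΣF_rep = (-10.3750,-3.0000)
Δp = p'−p = (-0.5188,-0.1500); α = Δx/Fx = (-83/160) / (-83/8) = 1/20
check: Δy/Fy = (-3/20) / (-3) = 1/20 ✓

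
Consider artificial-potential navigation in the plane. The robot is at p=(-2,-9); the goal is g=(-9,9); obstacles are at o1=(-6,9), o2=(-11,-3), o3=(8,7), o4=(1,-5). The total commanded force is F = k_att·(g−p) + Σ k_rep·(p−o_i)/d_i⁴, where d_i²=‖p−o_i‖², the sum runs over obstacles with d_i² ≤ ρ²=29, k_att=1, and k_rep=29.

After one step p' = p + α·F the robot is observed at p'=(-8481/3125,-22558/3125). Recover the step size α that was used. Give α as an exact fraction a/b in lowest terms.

α = 1/10

F_att = 1·(g−p) = 1·(-7,18) = (-7.0000,18.0000)
o1: d²=340 > ρ²=29 → inactive
o2: d²=117 > ρ²=29 → inactive
o3: d²=356 > ρ²=29 → inactive
o4: d²=25 ≤ ρ²=29; F_rep = 29·(-3,-4)/25² = (-0.1392,-0.1856)
F = F_att + ΣF_rep = (-7.1392,17.8144)
Δp = p'−p = (-0.7139,1.7814); α = Δx/Fx = (-2231/3125) / (-4462/625) = 1/10
check: Δy/Fy = (5567/3125) / (11134/625) = 1/10 ✓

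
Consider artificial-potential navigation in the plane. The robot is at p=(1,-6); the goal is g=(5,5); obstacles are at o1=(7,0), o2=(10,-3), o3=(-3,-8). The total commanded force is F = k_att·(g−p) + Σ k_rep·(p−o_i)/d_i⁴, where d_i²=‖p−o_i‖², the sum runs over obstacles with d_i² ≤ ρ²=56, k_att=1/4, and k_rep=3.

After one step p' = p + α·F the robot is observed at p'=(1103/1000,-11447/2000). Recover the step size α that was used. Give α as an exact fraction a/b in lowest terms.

F_att = 1/4·(g−p) = 1/4·(4,11) = (1.0000,2.7500)
o1: d²=72 > ρ²=56 → inactive
o2: d²=90 > ρ²=56 → inactive
o3: d²=20 ≤ ρ²=56; F_rep = 3·(4,2)/20² = (0.0300,0.0150)
F = F_att + ΣF_rep = (1.0300,2.7650)
Δp = p'−p = (0.1030,0.2765); α = Δx/Fx = (103/1000) / (103/100) = 1/10
check: Δy/Fy = (553/2000) / (553/200) = 1/10 ✓

α = 1/10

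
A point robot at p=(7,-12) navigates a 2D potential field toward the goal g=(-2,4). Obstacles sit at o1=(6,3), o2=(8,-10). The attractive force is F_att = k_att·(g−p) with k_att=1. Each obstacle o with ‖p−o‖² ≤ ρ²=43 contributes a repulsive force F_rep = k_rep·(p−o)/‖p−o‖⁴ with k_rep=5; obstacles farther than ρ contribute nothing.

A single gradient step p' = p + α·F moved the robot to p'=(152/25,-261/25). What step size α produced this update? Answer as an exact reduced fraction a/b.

α = 1/10

F_att = 1·(g−p) = 1·(-9,16) = (-9.0000,16.0000)
o1: d²=226 > ρ²=43 → inactive
o2: d²=5 ≤ ρ²=43; F_rep = 5·(-1,-2)/5² = (-0.2000,-0.4000)
F = F_att + ΣF_rep = (-9.2000,15.6000)
Δp = p'−p = (-0.9200,1.5600); α = Δx/Fx = (-23/25) / (-46/5) = 1/10
check: Δy/Fy = (39/25) / (78/5) = 1/10 ✓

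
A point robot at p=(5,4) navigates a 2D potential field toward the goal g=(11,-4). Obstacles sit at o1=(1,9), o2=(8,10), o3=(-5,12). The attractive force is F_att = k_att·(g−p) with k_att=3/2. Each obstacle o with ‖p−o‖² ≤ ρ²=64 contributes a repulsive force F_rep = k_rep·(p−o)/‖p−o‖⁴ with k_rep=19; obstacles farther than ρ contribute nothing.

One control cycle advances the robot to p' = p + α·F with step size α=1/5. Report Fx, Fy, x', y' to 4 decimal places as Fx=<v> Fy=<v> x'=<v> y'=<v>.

F_att = 3/2·(g−p) = 3/2·(6,-8) = (9.0000,-12.0000)
o1: d²=41 ≤ ρ²=64; F_rep = 19·(4,-5)/41² = (0.0452,-0.0565)
o2: d²=45 ≤ ρ²=64; F_rep = 19·(-3,-6)/45² = (-0.0281,-0.0563)
o3: d²=164 > ρ²=64 → inactive
F = F_att + ΣF_rep = (9.0171,-12.1128)
p' = p + 1/5·F = (6.8034,1.5774)

Fx=9.0171 Fy=-12.1128 x'=6.8034 y'=1.5774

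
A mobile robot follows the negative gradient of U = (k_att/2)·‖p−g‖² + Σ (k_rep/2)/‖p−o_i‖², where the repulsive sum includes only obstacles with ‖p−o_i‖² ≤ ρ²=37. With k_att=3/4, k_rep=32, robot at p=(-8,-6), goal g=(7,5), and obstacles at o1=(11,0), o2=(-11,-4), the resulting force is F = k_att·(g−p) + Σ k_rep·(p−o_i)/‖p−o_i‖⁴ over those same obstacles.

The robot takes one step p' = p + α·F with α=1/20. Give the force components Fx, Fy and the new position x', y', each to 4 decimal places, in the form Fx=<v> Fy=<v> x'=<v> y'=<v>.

Fx=11.8180 Fy=7.8713 x'=-7.4091 y'=-5.6064

F_att = 3/4·(g−p) = 3/4·(15,11) = (11.2500,8.2500)
o1: d²=397 > ρ²=37 → inactive
o2: d²=13 ≤ ρ²=37; F_rep = 32·(3,-2)/13² = (0.5680,-0.3787)
F = F_att + ΣF_rep = (11.8180,7.8713)
p' = p + 1/20·F = (-7.4091,-5.6064)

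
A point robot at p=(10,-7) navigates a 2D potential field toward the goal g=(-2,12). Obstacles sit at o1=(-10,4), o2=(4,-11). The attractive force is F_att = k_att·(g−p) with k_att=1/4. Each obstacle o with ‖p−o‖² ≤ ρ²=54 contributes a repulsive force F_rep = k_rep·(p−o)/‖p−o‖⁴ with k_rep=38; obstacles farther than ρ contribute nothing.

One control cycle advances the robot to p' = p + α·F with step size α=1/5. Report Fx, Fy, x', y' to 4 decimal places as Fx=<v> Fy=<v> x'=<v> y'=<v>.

F_att = 1/4·(g−p) = 1/4·(-12,19) = (-3.0000,4.7500)
o1: d²=521 > ρ²=54 → inactive
o2: d²=52 ≤ ρ²=54; F_rep = 38·(6,4)/52² = (0.0843,0.0562)
F = F_att + ΣF_rep = (-2.9157,4.8062)
p' = p + 1/5·F = (9.4169,-6.0388)

Fx=-2.9157 Fy=4.8062 x'=9.4169 y'=-6.0388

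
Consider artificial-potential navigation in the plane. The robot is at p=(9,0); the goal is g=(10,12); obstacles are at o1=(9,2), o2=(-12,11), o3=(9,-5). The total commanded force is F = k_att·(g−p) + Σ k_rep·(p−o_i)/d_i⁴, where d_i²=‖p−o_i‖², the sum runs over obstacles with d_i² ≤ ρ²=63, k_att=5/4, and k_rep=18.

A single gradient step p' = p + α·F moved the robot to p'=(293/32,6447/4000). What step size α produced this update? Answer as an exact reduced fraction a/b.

α = 1/8

F_att = 5/4·(g−p) = 5/4·(1,12) = (1.2500,15.0000)
o1: d²=4 ≤ ρ²=63; F_rep = 18·(0,-2)/4² = (0.0000,-2.2500)
o2: d²=562 > ρ²=63 → inactive
o3: d²=25 ≤ ρ²=63; F_rep = 18·(0,5)/25² = (0.0000,0.1440)
F = F_att + ΣF_rep = (1.2500,12.8940)
Δp = p'−p = (0.1562,1.6118); α = Δx/Fx = (5/32) / (5/4) = 1/8
check: Δy/Fy = (6447/4000) / (6447/500) = 1/8 ✓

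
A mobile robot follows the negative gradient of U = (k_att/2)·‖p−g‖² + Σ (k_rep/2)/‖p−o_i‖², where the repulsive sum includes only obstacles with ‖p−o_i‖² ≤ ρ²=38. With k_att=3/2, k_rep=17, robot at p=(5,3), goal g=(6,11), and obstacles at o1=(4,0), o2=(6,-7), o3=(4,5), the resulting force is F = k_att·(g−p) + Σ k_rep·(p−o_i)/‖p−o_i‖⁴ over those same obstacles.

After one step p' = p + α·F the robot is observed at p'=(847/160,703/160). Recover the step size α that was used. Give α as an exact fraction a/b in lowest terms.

α = 1/8

F_att = 3/2·(g−p) = 3/2·(1,8) = (1.5000,12.0000)
o1: d²=10 ≤ ρ²=38; F_rep = 17·(1,3)/10² = (0.1700,0.5100)
o2: d²=101 > ρ²=38 → inactive
o3: d²=5 ≤ ρ²=38; F_rep = 17·(1,-2)/5² = (0.6800,-1.3600)
F = F_att + ΣF_rep = (2.3500,11.1500)
Δp = p'−p = (0.2938,1.3938); α = Δx/Fx = (47/160) / (47/20) = 1/8
check: Δy/Fy = (223/160) / (223/20) = 1/8 ✓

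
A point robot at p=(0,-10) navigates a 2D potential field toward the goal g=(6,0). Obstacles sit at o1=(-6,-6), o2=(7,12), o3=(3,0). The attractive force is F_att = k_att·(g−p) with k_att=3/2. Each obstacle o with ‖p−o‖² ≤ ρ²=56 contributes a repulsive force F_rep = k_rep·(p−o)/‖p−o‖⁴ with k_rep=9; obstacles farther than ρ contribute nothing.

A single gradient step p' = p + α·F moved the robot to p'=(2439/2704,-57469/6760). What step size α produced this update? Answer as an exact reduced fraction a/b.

α = 1/10

F_att = 3/2·(g−p) = 3/2·(6,10) = (9.0000,15.0000)
o1: d²=52 ≤ ρ²=56; F_rep = 9·(6,-4)/52² = (0.0200,-0.0133)
o2: d²=533 > ρ²=56 → inactive
o3: d²=109 > ρ²=56 → inactive
F = F_att + ΣF_rep = (9.0200,14.9867)
Δp = p'−p = (0.9020,1.4987); α = Δx/Fx = (2439/2704) / (12195/1352) = 1/10
check: Δy/Fy = (10131/6760) / (10131/676) = 1/10 ✓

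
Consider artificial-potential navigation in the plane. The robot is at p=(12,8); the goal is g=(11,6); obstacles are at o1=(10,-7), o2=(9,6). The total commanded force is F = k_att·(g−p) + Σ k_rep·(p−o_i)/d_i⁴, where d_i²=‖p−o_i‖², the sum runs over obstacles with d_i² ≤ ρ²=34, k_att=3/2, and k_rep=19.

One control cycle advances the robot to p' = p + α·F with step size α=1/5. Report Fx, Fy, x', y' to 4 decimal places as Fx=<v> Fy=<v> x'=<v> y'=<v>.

Fx=-1.1627 Fy=-2.7751 x'=11.7675 y'=7.4450

F_att = 3/2·(g−p) = 3/2·(-1,-2) = (-1.5000,-3.0000)
o1: d²=229 > ρ²=34 → inactive
o2: d²=13 ≤ ρ²=34; F_rep = 19·(3,2)/13² = (0.3373,0.2249)
F = F_att + ΣF_rep = (-1.1627,-2.7751)
p' = p + 1/5·F = (11.7675,7.4450)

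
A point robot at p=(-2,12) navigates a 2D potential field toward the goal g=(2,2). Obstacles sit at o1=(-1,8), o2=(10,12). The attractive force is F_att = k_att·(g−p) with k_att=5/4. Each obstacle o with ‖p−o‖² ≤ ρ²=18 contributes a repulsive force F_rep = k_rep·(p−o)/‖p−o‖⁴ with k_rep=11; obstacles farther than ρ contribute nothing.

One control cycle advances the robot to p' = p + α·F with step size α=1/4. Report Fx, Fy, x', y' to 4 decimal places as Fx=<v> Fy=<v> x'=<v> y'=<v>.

F_att = 5/4·(g−p) = 5/4·(4,-10) = (5.0000,-12.5000)
o1: d²=17 ≤ ρ²=18; F_rep = 11·(-1,4)/17² = (-0.0381,0.1522)
o2: d²=144 > ρ²=18 → inactive
F = F_att + ΣF_rep = (4.9619,-12.3478)
p' = p + 1/4·F = (-0.7595,8.9131)

Fx=4.9619 Fy=-12.3478 x'=-0.7595 y'=8.9131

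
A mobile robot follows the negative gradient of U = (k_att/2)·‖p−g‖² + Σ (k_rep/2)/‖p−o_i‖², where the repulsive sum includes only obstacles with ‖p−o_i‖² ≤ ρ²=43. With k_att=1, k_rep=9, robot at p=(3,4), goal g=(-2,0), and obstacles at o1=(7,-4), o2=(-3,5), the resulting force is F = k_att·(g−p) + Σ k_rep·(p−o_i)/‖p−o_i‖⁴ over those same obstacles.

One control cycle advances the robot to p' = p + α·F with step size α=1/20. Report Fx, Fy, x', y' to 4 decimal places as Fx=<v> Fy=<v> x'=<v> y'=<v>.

F_att = 1·(g−p) = 1·(-5,-4) = (-5.0000,-4.0000)
o1: d²=80 > ρ²=43 → inactive
o2: d²=37 ≤ ρ²=43; F_rep = 9·(6,-1)/37² = (0.0394,-0.0066)
F = F_att + ΣF_rep = (-4.9606,-4.0066)
p' = p + 1/20·F = (2.7520,3.7997)

Fx=-4.9606 Fy=-4.0066 x'=2.7520 y'=3.7997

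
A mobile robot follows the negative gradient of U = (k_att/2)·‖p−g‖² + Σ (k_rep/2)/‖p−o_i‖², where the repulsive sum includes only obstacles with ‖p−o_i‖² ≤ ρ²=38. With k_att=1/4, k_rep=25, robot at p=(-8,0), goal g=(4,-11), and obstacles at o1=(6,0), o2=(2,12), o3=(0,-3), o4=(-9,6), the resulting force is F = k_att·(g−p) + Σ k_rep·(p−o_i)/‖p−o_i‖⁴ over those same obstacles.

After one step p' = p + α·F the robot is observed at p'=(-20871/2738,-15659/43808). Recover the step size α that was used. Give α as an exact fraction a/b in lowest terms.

α = 1/8

F_att = 1/4·(g−p) = 1/4·(12,-11) = (3.0000,-2.7500)
o1: d²=196 > ρ²=38 → inactive
o2: d²=244 > ρ²=38 → inactive
o3: d²=73 > ρ²=38 → inactive
o4: d²=37 ≤ ρ²=38; F_rep = 25·(1,-6)/37² = (0.0183,-0.1096)
F = F_att + ΣF_rep = (3.0183,-2.8596)
Δp = p'−p = (0.3773,-0.3574); α = Δx/Fx = (1033/2738) / (4132/1369) = 1/8
check: Δy/Fy = (-15659/43808) / (-15659/5476) = 1/8 ✓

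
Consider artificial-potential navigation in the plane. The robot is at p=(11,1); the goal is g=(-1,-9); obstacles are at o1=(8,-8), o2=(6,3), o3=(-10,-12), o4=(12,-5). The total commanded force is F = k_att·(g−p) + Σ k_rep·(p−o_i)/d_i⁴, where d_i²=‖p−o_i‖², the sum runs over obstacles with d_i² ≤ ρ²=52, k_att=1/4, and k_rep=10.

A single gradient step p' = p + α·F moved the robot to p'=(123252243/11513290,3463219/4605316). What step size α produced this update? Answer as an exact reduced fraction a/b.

F_att = 1/4·(g−p) = 1/4·(-12,-10) = (-3.0000,-2.5000)
o1: d²=90 > ρ²=52 → inactive
o2: d²=29 ≤ ρ²=52; F_rep = 10·(5,-2)/29² = (0.0595,-0.0238)
o3: d²=610 > ρ²=52 → inactive
o4: d²=37 ≤ ρ²=52; F_rep = 10·(-1,6)/37² = (-0.0073,0.0438)
F = F_att + ΣF_rep = (-2.9479,-2.4800)
Δp = p'−p = (-0.2948,-0.2480); α = Δx/Fx = (-3393947/11513290) / (-3393947/1151329) = 1/10
check: Δy/Fy = (-1142097/4605316) / (-5710485/2302658) = 1/10 ✓

α = 1/10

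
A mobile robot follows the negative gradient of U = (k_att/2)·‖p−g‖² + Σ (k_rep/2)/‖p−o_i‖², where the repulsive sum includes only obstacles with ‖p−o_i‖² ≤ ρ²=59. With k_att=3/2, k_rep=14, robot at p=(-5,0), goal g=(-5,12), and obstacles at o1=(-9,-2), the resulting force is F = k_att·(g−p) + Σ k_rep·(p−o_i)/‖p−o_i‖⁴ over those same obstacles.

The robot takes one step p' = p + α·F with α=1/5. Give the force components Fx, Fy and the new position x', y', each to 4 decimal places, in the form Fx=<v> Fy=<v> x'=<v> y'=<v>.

Fx=0.1400 Fy=18.0700 x'=-4.9720 y'=3.6140

F_att = 3/2·(g−p) = 3/2·(0,12) = (0.0000,18.0000)
o1: d²=20 ≤ ρ²=59; F_rep = 14·(4,2)/20² = (0.1400,0.0700)
F = F_att + ΣF_rep = (0.1400,18.0700)
p' = p + 1/5·F = (-4.9720,3.6140)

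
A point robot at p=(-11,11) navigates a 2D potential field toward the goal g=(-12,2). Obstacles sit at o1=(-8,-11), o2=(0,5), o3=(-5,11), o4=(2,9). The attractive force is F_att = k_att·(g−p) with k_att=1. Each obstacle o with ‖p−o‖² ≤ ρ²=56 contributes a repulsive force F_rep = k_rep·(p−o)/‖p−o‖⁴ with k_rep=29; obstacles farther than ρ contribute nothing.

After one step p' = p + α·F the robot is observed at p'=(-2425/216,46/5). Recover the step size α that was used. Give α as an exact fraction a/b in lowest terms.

F_att = 1·(g−p) = 1·(-1,-9) = (-1.0000,-9.0000)
o1: d²=493 > ρ²=56 → inactive
o2: d²=157 > ρ²=56 → inactive
o3: d²=36 ≤ ρ²=56; F_rep = 29·(-6,0)/36² = (-0.1343,0.0000)
o4: d²=173 > ρ²=56 → inactive
F = F_att + ΣF_rep = (-1.1343,-9.0000)
Δp = p'−p = (-0.2269,-1.8000); α = Δx/Fx = (-49/216) / (-245/216) = 1/5
check: Δy/Fy = (-9/5) / (-9) = 1/5 ✓

α = 1/5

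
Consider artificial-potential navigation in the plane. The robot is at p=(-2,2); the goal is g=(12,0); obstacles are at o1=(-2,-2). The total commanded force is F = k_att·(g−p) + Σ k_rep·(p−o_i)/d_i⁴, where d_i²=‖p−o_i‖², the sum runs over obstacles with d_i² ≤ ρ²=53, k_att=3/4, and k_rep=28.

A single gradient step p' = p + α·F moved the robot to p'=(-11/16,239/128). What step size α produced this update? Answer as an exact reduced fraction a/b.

F_att = 3/4·(g−p) = 3/4·(14,-2) = (10.5000,-1.5000)
o1: d²=16 ≤ ρ²=53; F_rep = 28·(0,4)/16² = (0.0000,0.4375)
F = F_att + ΣF_rep = (10.5000,-1.0625)
Δp = p'−p = (1.3125,-0.1328); α = Δx/Fx = (21/16) / (21/2) = 1/8
check: Δy/Fy = (-17/128) / (-17/16) = 1/8 ✓

α = 1/8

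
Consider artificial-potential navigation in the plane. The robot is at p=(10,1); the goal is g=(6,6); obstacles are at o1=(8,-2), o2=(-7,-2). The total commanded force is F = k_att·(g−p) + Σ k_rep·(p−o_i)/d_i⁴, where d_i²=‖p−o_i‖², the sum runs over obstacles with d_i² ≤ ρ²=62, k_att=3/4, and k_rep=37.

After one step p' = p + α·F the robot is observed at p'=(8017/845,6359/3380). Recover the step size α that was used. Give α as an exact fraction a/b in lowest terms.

F_att = 3/4·(g−p) = 3/4·(-4,5) = (-3.0000,3.7500)
o1: d²=13 ≤ ρ²=62; F_rep = 37·(2,3)/13² = (0.4379,0.6568)
o2: d²=298 > ρ²=62 → inactive
F = F_att + ΣF_rep = (-2.5621,4.4068)
Δp = p'−p = (-0.5124,0.8814); α = Δx/Fx = (-433/845) / (-433/169) = 1/5
check: Δy/Fy = (2979/3380) / (2979/676) = 1/5 ✓

α = 1/5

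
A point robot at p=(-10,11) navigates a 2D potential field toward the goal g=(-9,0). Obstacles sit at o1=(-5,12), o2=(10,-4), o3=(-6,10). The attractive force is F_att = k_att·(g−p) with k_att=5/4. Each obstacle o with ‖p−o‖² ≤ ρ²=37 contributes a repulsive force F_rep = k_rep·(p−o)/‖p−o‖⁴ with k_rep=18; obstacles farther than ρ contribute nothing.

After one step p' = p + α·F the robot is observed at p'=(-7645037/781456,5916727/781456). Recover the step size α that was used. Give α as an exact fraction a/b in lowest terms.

F_att = 5/4·(g−p) = 5/4·(1,-11) = (1.2500,-13.7500)
o1: d²=26 ≤ ρ²=37; F_rep = 18·(-5,-1)/26² = (-0.1331,-0.0266)
o2: d²=625 > ρ²=37 → inactive
o3: d²=17 ≤ ρ²=37; F_rep = 18·(-4,1)/17² = (-0.2491,0.0623)
F = F_att + ΣF_rep = (0.8677,-13.7143)
Δp = p'−p = (0.2169,-3.4286); α = Δx/Fx = (169523/781456) / (169523/195364) = 1/4
check: Δy/Fy = (-2679289/781456) / (-2679289/195364) = 1/4 ✓

α = 1/4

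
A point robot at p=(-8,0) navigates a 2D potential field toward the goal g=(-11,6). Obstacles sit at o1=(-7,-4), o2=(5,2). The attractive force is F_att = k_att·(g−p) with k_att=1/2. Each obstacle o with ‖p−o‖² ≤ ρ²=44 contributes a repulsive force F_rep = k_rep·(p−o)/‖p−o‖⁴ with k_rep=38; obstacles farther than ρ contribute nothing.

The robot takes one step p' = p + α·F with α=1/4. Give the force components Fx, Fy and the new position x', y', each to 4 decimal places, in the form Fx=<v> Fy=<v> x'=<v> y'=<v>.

F_att = 1/2·(g−p) = 1/2·(-3,6) = (-1.5000,3.0000)
o1: d²=17 ≤ ρ²=44; F_rep = 38·(-1,4)/17² = (-0.1315,0.5260)
o2: d²=173 > ρ²=44 → inactive
F = F_att + ΣF_rep = (-1.6315,3.5260)
p' = p + 1/4·F = (-8.4079,0.8815)

Fx=-1.6315 Fy=3.5260 x'=-8.4079 y'=0.8815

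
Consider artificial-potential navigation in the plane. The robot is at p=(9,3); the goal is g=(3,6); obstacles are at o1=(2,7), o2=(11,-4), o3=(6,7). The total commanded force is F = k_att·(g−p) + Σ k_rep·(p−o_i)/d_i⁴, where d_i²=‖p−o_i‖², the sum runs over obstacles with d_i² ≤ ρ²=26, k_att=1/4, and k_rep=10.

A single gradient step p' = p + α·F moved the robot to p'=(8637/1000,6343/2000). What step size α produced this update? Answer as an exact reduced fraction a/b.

F_att = 1/4·(g−p) = 1/4·(-6,3) = (-1.5000,0.7500)
o1: d²=65 > ρ²=26 → inactive
o2: d²=53 > ρ²=26 → inactive
o3: d²=25 ≤ ρ²=26; F_rep = 10·(3,-4)/25² = (0.0480,-0.0640)
F = F_att + ΣF_rep = (-1.4520,0.6860)
Δp = p'−p = (-0.3630,0.1715); α = Δx/Fx = (-363/1000) / (-363/250) = 1/4
check: Δy/Fy = (343/2000) / (343/500) = 1/4 ✓

α = 1/4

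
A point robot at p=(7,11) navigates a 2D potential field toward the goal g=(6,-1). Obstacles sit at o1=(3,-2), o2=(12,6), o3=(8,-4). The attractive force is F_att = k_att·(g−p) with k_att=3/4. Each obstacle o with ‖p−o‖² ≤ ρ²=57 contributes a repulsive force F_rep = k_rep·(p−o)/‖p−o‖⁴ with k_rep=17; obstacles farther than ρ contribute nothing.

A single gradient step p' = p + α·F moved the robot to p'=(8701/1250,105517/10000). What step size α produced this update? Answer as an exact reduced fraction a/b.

α = 1/20

F_att = 3/4·(g−p) = 3/4·(-1,-12) = (-0.7500,-9.0000)
o1: d²=185 > ρ²=57 → inactive
o2: d²=50 ≤ ρ²=57; F_rep = 17·(-5,5)/50² = (-0.0340,0.0340)
o3: d²=226 > ρ²=57 → inactive
F = F_att + ΣF_rep = (-0.7840,-8.9660)
Δp = p'−p = (-0.0392,-0.4483); α = Δx/Fx = (-49/1250) / (-98/125) = 1/20
check: Δy/Fy = (-4483/10000) / (-4483/500) = 1/20 ✓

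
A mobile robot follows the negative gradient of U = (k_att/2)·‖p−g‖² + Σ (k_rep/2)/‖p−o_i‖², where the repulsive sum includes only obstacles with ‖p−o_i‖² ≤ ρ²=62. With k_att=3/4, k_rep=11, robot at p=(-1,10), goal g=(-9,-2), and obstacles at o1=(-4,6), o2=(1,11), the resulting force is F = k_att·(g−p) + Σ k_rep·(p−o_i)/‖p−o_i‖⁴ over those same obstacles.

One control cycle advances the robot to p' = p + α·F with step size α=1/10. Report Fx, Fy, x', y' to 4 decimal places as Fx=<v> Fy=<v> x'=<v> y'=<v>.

F_att = 3/4·(g−p) = 3/4·(-8,-12) = (-6.0000,-9.0000)
o1: d²=25 ≤ ρ²=62; F_rep = 11·(3,4)/25² = (0.0528,0.0704)
o2: d²=5 ≤ ρ²=62; F_rep = 11·(-2,-1)/5² = (-0.8800,-0.4400)
F = F_att + ΣF_rep = (-6.8272,-9.3696)
p' = p + 1/10·F = (-1.6827,9.0630)

Fx=-6.8272 Fy=-9.3696 x'=-1.6827 y'=9.0630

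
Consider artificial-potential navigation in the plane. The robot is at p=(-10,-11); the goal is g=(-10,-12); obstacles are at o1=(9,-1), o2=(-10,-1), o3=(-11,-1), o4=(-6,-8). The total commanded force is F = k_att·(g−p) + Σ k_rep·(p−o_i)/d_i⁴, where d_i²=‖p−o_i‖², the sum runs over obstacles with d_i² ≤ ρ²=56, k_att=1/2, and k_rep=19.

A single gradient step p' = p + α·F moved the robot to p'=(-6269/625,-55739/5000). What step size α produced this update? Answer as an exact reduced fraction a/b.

α = 1/4

F_att = 1/2·(g−p) = 1/2·(0,-1) = (0.0000,-0.5000)
o1: d²=461 > ρ²=56 → inactive
o2: d²=100 > ρ²=56 → inactive
o3: d²=101 > ρ²=56 → inactive
o4: d²=25 ≤ ρ²=56; F_rep = 19·(-4,-3)/25² = (-0.1216,-0.0912)
F = F_att + ΣF_rep = (-0.1216,-0.5912)
Δp = p'−p = (-0.0304,-0.1478); α = Δx/Fx = (-19/625) / (-76/625) = 1/4
check: Δy/Fy = (-739/5000) / (-739/1250) = 1/4 ✓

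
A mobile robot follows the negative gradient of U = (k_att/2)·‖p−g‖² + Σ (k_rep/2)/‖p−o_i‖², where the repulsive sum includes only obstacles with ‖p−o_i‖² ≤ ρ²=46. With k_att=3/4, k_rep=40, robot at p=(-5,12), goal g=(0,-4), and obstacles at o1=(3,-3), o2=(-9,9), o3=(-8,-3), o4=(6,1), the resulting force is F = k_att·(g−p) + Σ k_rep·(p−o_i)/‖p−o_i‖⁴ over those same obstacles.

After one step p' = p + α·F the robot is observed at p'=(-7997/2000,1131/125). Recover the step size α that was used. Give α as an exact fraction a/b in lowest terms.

F_att = 3/4·(g−p) = 3/4·(5,-16) = (3.7500,-12.0000)
o1: d²=289 > ρ²=46 → inactive
o2: d²=25 ≤ ρ²=46; F_rep = 40·(4,3)/25² = (0.2560,0.1920)
o3: d²=234 > ρ²=46 → inactive
o4: d²=242 > ρ²=46 → inactive
F = F_att + ΣF_rep = (4.0060,-11.8080)
Δp = p'−p = (1.0015,-2.9520); α = Δx/Fx = (2003/2000) / (2003/500) = 1/4
check: Δy/Fy = (-369/125) / (-1476/125) = 1/4 ✓

α = 1/4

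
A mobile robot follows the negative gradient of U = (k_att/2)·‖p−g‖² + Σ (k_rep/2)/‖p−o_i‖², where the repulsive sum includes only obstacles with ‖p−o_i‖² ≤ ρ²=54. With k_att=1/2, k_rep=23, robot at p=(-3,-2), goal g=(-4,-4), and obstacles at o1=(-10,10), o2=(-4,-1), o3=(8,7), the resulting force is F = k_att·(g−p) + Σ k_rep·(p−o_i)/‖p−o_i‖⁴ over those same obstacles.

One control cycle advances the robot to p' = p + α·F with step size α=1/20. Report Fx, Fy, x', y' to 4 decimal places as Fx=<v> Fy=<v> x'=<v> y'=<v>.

Fx=5.2500 Fy=-6.7500 x'=-2.7375 y'=-2.3375

F_att = 1/2·(g−p) = 1/2·(-1,-2) = (-0.5000,-1.0000)
o1: d²=193 > ρ²=54 → inactive
o2: d²=2 ≤ ρ²=54; F_rep = 23·(1,-1)/2² = (5.7500,-5.7500)
o3: d²=202 > ρ²=54 → inactive
F = F_att + ΣF_rep = (5.2500,-6.7500)
p' = p + 1/20·F = (-2.7375,-2.3375)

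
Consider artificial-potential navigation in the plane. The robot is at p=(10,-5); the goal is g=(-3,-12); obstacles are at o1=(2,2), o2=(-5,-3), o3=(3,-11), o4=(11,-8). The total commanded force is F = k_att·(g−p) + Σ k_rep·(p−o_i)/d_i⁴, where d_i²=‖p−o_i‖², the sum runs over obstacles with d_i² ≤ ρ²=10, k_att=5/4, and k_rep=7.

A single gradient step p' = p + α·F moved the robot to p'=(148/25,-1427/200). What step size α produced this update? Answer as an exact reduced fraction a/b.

F_att = 5/4·(g−p) = 5/4·(-13,-7) = (-16.2500,-8.7500)
o1: d²=113 > ρ²=10 → inactive
o2: d²=229 > ρ²=10 → inactive
o3: d²=85 > ρ²=10 → inactive
o4: d²=10 ≤ ρ²=10; F_rep = 7·(-1,3)/10² = (-0.0700,0.2100)
F = F_att + ΣF_rep = (-16.3200,-8.5400)
Δp = p'−p = (-4.0800,-2.1350); α = Δx/Fx = (-102/25) / (-408/25) = 1/4
check: Δy/Fy = (-427/200) / (-427/50) = 1/4 ✓

α = 1/4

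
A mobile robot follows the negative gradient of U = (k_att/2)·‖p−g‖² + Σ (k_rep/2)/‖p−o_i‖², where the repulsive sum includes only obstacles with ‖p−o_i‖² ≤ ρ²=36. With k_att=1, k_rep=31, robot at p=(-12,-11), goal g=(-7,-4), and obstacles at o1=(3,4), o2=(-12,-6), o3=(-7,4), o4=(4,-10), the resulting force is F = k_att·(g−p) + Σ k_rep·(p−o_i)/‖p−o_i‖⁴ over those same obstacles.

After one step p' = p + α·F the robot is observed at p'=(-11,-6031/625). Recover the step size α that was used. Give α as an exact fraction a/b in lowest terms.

α = 1/5

F_att = 1·(g−p) = 1·(5,7) = (5.0000,7.0000)
o1: d²=450 > ρ²=36 → inactive
o2: d²=25 ≤ ρ²=36; F_rep = 31·(0,-5)/25² = (0.0000,-0.2480)
o3: d²=250 > ρ²=36 → inactive
o4: d²=257 > ρ²=36 → inactive
F = F_att + ΣF_rep = (5.0000,6.7520)
Δp = p'−p = (1.0000,1.3504); α = Δx/Fx = (1) / (5) = 1/5
check: Δy/Fy = (844/625) / (844/125) = 1/5 ✓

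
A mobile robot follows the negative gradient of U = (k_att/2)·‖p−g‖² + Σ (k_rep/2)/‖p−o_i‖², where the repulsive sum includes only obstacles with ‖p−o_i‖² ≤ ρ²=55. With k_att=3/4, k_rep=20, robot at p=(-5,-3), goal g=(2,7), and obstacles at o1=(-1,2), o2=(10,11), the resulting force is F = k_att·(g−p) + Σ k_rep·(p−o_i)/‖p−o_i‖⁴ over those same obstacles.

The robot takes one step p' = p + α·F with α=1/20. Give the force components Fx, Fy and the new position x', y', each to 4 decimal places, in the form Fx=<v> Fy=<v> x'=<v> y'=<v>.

Fx=5.2024 Fy=7.4405 x'=-4.7399 y'=-2.6280

F_att = 3/4·(g−p) = 3/4·(7,10) = (5.2500,7.5000)
o1: d²=41 ≤ ρ²=55; F_rep = 20·(-4,-5)/41² = (-0.0476,-0.0595)
o2: d²=421 > ρ²=55 → inactive
F = F_att + ΣF_rep = (5.2024,7.4405)
p' = p + 1/20·F = (-4.7399,-2.6280)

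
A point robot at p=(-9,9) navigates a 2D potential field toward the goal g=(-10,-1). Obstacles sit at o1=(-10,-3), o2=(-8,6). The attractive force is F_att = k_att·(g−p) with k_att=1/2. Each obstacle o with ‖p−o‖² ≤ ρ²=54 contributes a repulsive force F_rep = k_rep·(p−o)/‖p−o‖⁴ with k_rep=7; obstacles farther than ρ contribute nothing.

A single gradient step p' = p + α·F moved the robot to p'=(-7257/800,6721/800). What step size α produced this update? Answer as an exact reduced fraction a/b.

F_att = 1/2·(g−p) = 1/2·(-1,-10) = (-0.5000,-5.0000)
o1: d²=145 > ρ²=54 → inactive
o2: d²=10 ≤ ρ²=54; F_rep = 7·(-1,3)/10² = (-0.0700,0.2100)
F = F_att + ΣF_rep = (-0.5700,-4.7900)
Δp = p'−p = (-0.0712,-0.5988); α = Δx/Fx = (-57/800) / (-57/100) = 1/8
check: Δy/Fy = (-479/800) / (-479/100) = 1/8 ✓

α = 1/8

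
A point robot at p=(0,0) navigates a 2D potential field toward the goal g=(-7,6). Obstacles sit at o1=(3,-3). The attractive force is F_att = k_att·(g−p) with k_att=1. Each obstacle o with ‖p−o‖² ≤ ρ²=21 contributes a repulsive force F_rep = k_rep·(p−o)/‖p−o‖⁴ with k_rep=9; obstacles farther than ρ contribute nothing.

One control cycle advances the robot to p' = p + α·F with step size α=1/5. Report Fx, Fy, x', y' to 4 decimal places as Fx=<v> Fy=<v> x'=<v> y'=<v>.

Fx=-7.0833 Fy=6.0833 x'=-1.4167 y'=1.2167

F_att = 1·(g−p) = 1·(-7,6) = (-7.0000,6.0000)
o1: d²=18 ≤ ρ²=21; F_rep = 9·(-3,3)/18² = (-0.0833,0.0833)
F = F_att + ΣF_rep = (-7.0833,6.0833)
p' = p + 1/5·F = (-1.4167,1.2167)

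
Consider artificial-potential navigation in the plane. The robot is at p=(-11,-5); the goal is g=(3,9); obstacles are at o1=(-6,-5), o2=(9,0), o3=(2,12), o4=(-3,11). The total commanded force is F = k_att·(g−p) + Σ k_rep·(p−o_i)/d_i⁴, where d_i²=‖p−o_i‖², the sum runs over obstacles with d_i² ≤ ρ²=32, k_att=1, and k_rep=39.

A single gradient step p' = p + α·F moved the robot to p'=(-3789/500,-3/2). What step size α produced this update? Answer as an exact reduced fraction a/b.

F_att = 1·(g−p) = 1·(14,14) = (14.0000,14.0000)
o1: d²=25 ≤ ρ²=32; F_rep = 39·(-5,0)/25² = (-0.3120,0.0000)
o2: d²=425 > ρ²=32 → inactive
o3: d²=458 > ρ²=32 → inactive
o4: d²=320 > ρ²=32 → inactive
F = F_att + ΣF_rep = (13.6880,14.0000)
Δp = p'−p = (3.4220,3.5000); α = Δx/Fx = (1711/500) / (1711/125) = 1/4
check: Δy/Fy = (7/2) / (14) = 1/4 ✓

α = 1/4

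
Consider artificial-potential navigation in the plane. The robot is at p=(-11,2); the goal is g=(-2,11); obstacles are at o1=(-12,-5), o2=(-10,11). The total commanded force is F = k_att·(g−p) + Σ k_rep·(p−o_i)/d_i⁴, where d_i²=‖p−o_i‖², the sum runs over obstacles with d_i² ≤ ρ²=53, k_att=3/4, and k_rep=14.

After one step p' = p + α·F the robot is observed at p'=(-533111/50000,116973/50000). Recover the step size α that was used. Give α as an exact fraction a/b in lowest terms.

F_att = 3/4·(g−p) = 3/4·(9,9) = (6.7500,6.7500)
o1: d²=50 ≤ ρ²=53; F_rep = 14·(1,7)/50² = (0.0056,0.0392)
o2: d²=82 > ρ²=53 → inactive
F = F_att + ΣF_rep = (6.7556,6.7892)
Δp = p'−p = (0.3378,0.3395); α = Δx/Fx = (16889/50000) / (16889/2500) = 1/20
check: Δy/Fy = (16973/50000) / (16973/2500) = 1/20 ✓

α = 1/20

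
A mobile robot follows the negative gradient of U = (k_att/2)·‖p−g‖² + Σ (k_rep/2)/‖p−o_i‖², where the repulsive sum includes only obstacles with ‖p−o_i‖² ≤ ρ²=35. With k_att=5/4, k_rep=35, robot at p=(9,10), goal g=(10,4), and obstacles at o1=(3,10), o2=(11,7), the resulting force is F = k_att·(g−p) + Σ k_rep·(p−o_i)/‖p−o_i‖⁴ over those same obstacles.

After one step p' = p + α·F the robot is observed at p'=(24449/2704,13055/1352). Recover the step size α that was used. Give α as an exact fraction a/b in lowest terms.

F_att = 5/4·(g−p) = 5/4·(1,-6) = (1.2500,-7.5000)
o1: d²=36 > ρ²=35 → inactive
o2: d²=13 ≤ ρ²=35; F_rep = 35·(-2,3)/13² = (-0.4142,0.6213)
F = F_att + ΣF_rep = (0.8358,-6.8787)
Δp = p'−p = (0.0418,-0.3439); α = Δx/Fx = (113/2704) / (565/676) = 1/20
check: Δy/Fy = (-465/1352) / (-2325/338) = 1/20 ✓

α = 1/20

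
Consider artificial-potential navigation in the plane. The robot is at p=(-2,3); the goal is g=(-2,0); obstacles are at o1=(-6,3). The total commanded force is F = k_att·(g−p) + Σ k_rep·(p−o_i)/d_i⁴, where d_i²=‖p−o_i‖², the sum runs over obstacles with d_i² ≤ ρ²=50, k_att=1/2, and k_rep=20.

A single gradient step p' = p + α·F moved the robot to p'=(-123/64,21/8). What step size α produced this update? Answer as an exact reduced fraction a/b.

F_att = 1/2·(g−p) = 1/2·(0,-3) = (0.0000,-1.5000)
o1: d²=16 ≤ ρ²=50; F_rep = 20·(4,0)/16² = (0.3125,0.0000)
F = F_att + ΣF_rep = (0.3125,-1.5000)
Δp = p'−p = (0.0781,-0.3750); α = Δx/Fx = (5/64) / (5/16) = 1/4
check: Δy/Fy = (-3/8) / (-3/2) = 1/4 ✓

α = 1/4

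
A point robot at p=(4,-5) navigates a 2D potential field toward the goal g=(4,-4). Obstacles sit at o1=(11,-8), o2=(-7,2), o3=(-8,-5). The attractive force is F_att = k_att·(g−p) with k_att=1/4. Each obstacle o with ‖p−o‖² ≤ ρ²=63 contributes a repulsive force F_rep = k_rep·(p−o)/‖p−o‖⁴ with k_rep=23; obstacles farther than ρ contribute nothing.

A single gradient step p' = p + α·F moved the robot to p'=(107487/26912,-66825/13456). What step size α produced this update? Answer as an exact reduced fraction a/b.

α = 1/8

F_att = 1/4·(g−p) = 1/4·(0,1) = (0.0000,0.2500)
o1: d²=58 ≤ ρ²=63; F_rep = 23·(-7,3)/58² = (-0.0479,0.0205)
o2: d²=170 > ρ²=63 → inactive
o3: d²=144 > ρ²=63 → inactive
F = F_att + ΣF_rep = (-0.0479,0.2705)
Δp = p'−p = (-0.0060,0.0338); α = Δx/Fx = (-161/26912) / (-161/3364) = 1/8
check: Δy/Fy = (455/13456) / (455/1682) = 1/8 ✓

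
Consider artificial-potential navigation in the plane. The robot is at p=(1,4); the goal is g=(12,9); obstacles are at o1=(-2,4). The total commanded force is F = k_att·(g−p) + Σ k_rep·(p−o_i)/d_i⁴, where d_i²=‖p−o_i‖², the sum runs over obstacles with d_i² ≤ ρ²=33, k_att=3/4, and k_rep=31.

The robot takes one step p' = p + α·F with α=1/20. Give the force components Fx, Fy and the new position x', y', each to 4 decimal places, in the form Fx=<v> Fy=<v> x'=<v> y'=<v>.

Fx=9.3981 Fy=3.7500 x'=1.4699 y'=4.1875

F_att = 3/4·(g−p) = 3/4·(11,5) = (8.2500,3.7500)
o1: d²=9 ≤ ρ²=33; F_rep = 31·(3,0)/9² = (1.1481,0.0000)
F = F_att + ΣF_rep = (9.3981,3.7500)
p' = p + 1/20·F = (1.4699,4.1875)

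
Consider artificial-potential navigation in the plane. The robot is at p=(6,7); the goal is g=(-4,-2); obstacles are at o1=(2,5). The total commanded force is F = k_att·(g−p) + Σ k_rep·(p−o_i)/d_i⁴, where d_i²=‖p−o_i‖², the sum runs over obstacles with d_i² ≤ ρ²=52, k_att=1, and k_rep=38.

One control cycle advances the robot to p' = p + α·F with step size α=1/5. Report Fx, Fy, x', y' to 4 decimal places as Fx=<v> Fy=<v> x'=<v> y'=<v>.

Fx=-9.6200 Fy=-8.8100 x'=4.0760 y'=5.2380

F_att = 1·(g−p) = 1·(-10,-9) = (-10.0000,-9.0000)
o1: d²=20 ≤ ρ²=52; F_rep = 38·(4,2)/20² = (0.3800,0.1900)
F = F_att + ΣF_rep = (-9.6200,-8.8100)
p' = p + 1/5·F = (4.0760,5.2380)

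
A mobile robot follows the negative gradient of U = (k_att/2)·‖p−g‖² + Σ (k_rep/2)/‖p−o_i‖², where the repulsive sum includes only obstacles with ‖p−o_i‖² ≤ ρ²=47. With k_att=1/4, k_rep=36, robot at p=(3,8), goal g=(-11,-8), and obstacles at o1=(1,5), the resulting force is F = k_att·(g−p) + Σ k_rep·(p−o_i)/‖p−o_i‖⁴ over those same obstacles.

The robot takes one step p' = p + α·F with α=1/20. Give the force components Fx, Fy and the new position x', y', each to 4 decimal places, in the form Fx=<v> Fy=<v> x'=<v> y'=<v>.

F_att = 1/4·(g−p) = 1/4·(-14,-16) = (-3.5000,-4.0000)
o1: d²=13 ≤ ρ²=47; F_rep = 36·(2,3)/13² = (0.4260,0.6391)
F = F_att + ΣF_rep = (-3.0740,-3.3609)
p' = p + 1/20·F = (2.8463,7.8320)

Fx=-3.0740 Fy=-3.3609 x'=2.8463 y'=7.8320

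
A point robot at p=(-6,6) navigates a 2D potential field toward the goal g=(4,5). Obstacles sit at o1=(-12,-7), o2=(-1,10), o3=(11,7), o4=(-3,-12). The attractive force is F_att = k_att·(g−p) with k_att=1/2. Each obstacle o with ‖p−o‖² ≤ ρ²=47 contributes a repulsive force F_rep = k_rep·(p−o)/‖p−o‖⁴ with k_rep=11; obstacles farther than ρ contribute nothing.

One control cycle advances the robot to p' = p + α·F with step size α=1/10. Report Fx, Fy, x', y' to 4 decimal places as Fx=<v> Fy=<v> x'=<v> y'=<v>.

F_att = 1/2·(g−p) = 1/2·(10,-1) = (5.0000,-0.5000)
o1: d²=205 > ρ²=47 → inactive
o2: d²=41 ≤ ρ²=47; F_rep = 11·(-5,-4)/41² = (-0.0327,-0.0262)
o3: d²=290 > ρ²=47 → inactive
o4: d²=333 > ρ²=47 → inactive
F = F_att + ΣF_rep = (4.9673,-0.5262)
p' = p + 1/10·F = (-5.5033,5.9474)

Fx=4.9673 Fy=-0.5262 x'=-5.5033 y'=5.9474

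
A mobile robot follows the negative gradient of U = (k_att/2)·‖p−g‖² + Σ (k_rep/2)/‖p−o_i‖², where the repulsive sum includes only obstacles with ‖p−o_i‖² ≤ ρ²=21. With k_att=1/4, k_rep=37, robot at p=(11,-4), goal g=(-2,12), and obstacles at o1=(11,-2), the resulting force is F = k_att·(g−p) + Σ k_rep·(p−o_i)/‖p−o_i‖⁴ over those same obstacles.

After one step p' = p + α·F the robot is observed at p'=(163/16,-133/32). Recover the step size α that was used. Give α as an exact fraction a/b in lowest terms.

α = 1/4

F_att = 1/4·(g−p) = 1/4·(-13,16) = (-3.2500,4.0000)
o1: d²=4 ≤ ρ²=21; F_rep = 37·(0,-2)/4² = (0.0000,-4.6250)
F = F_att + ΣF_rep = (-3.2500,-0.6250)
Δp = p'−p = (-0.8125,-0.1562); α = Δx/Fx = (-13/16) / (-13/4) = 1/4
check: Δy/Fy = (-5/32) / (-5/8) = 1/4 ✓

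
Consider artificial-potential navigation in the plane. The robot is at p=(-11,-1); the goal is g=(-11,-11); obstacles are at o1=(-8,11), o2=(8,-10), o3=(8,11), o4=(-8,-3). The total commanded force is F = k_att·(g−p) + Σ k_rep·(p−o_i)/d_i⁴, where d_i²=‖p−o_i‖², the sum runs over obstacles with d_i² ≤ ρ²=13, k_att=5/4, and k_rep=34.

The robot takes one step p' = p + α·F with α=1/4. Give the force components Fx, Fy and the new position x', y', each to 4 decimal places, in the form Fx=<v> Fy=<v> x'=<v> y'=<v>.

Fx=-0.6036 Fy=-12.0976 x'=-11.1509 y'=-4.0244

F_att = 5/4·(g−p) = 5/4·(0,-10) = (0.0000,-12.5000)
o1: d²=153 > ρ²=13 → inactive
o2: d²=442 > ρ²=13 → inactive
o3: d²=505 > ρ²=13 → inactive
o4: d²=13 ≤ ρ²=13; F_rep = 34·(-3,2)/13² = (-0.6036,0.4024)
F = F_att + ΣF_rep = (-0.6036,-12.0976)
p' = p + 1/4·F = (-11.1509,-4.0244)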